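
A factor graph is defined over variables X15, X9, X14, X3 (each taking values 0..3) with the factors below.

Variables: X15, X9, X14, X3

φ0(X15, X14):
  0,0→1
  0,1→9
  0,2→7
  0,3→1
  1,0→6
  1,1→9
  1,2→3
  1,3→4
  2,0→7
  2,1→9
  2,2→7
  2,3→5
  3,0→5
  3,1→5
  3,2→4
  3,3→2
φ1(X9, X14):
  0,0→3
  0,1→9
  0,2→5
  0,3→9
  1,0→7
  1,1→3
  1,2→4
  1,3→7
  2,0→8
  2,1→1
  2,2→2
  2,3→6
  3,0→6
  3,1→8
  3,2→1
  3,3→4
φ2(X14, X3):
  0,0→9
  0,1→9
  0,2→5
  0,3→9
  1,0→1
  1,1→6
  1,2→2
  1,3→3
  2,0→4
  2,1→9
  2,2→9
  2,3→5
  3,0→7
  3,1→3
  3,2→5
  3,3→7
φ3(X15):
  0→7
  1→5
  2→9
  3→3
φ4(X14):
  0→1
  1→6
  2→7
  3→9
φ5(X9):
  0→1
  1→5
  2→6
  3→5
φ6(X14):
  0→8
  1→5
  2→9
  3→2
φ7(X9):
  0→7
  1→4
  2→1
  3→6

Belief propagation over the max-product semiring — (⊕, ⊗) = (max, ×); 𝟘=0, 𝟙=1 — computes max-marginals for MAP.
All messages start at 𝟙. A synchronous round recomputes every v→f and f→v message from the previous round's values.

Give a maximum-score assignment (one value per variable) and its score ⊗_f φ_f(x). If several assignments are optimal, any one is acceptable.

init: all messages = 𝟙 over 4 values
r1 m[φ0→X15] = [9, 9, 9, 5]
r1 m[φ0→X14] = [7, 9, 7, 5]
r1 m[φ1→X9] = [9, 7, 8, 8]
r1 m[φ1→X14] = [8, 9, 5, 9]
r1 m[φ2→X14] = [9, 6, 9, 7]
r1 m[φ2→X3] = [9, 9, 9, 9]
r1 m[φ3→X15] = [7, 5, 9, 3]
r1 m[φ4→X14] = [1, 6, 7, 9]
r1 m[φ5→X9] = [1, 5, 6, 5]
r1 m[φ6→X14] = [8, 5, 9, 2]
r1 m[φ7→X9] = [7, 4, 1, 6]
r1 m[X15→φ0] = [1, 1, 1, 1]
r1 m[X15→φ3] = [1, 1, 1, 1]
r1 m[X9→φ1] = [1, 1, 1, 1]
r1 m[X9→φ5] = [1, 1, 1, 1]
r1 m[X9→φ7] = [1, 1, 1, 1]
r1 m[X14→φ0] = [1, 1, 1, 1]
r1 m[X14→φ1] = [1, 1, 1, 1]
r1 m[X14→φ2] = [1, 1, 1, 1]
r1 m[X14→φ4] = [1, 1, 1, 1]
r1 m[X14→φ6] = [1, 1, 1, 1]
r1 m[X3→φ2] = [1, 1, 1, 1]
r2 m[φ0→X15] = [9, 9, 9, 5]
r2 m[φ0→X14] = [7, 9, 7, 5]
r2 m[φ1→X9] = [9, 7, 8, 8]
r2 m[φ1→X14] = [8, 9, 5, 9]
r2 m[φ2→X14] = [9, 6, 9, 7]
r2 m[φ2→X3] = [9, 9, 9, 9]
r2 m[φ3→X15] = [7, 5, 9, 3]
r2 m[φ4→X14] = [1, 6, 7, 9]
r2 m[φ5→X9] = [1, 5, 6, 5]
r2 m[φ6→X14] = [8, 5, 9, 2]
r2 m[φ7→X9] = [7, 4, 1, 6]
r2 m[X15→φ0] = [7, 5, 9, 3]
r2 m[X15→φ3] = [9, 9, 9, 5]
r2 m[X9→φ1] = [7, 20, 6, 30]
r2 m[X9→φ5] = [63, 28, 8, 48]
r2 m[X9→φ7] = [9, 35, 48, 40]
r2 m[X14→φ0] = [576, 1620, 2835, 1134]
r2 m[X14→φ1] = [504, 1620, 3969, 630]
r2 m[X14→φ2] = [448, 2430, 2205, 810]
r2 m[X14→φ4] = [4032, 2430, 2835, 630]
r2 m[X14→φ6] = [504, 2916, 2205, 2835]
r2 m[X3→φ2] = [1, 1, 1, 1]
r3 m[φ0→X15] = [19845, 14580, 19845, 11340]
r3 m[φ0→X14] = [63, 81, 63, 45]
r3 m[φ1→X9] = [19845, 15876, 7938, 12960]
r3 m[φ1→X14] = [180, 240, 80, 140]
r3 m[φ2→X14] = [9, 6, 9, 7]
r3 m[φ2→X3] = [8820, 19845, 19845, 11025]
r3 m[φ3→X15] = [7, 5, 9, 3]
r3 m[φ4→X14] = [1, 6, 7, 9]
r3 m[φ5→X9] = [1, 5, 6, 5]
r3 m[φ6→X14] = [8, 5, 9, 2]
r3 m[φ7→X9] = [7, 4, 1, 6]
r3 m[X15→φ0] = [7, 5, 9, 3]
r3 m[X15→φ3] = [9, 9, 9, 5]
r3 m[X9→φ1] = [7, 20, 6, 30]
r3 m[X9→φ5] = [63, 28, 8, 48]
r3 m[X9→φ7] = [9, 35, 48, 40]
r3 m[X14→φ0] = [576, 1620, 2835, 1134]
r3 m[X14→φ1] = [504, 1620, 3969, 630]
r3 m[X14→φ2] = [448, 2430, 2205, 810]
r3 m[X14→φ4] = [4032, 2430, 2835, 630]
r3 m[X14→φ6] = [504, 2916, 2205, 2835]
r3 m[X3→φ2] = [1, 1, 1, 1]
r4 m[φ0→X15] = [19845, 14580, 19845, 11340]
r4 m[φ0→X14] = [63, 81, 63, 45]
r4 m[φ1→X9] = [19845, 15876, 7938, 12960]
r4 m[φ1→X14] = [180, 240, 80, 140]
r4 m[φ2→X14] = [9, 6, 9, 7]
r4 m[φ2→X3] = [8820, 19845, 19845, 11025]
r4 m[φ3→X15] = [7, 5, 9, 3]
r4 m[φ4→X14] = [1, 6, 7, 9]
r4 m[φ5→X9] = [1, 5, 6, 5]
r4 m[φ6→X14] = [8, 5, 9, 2]
r4 m[φ7→X9] = [7, 4, 1, 6]
r4 m[X15→φ0] = [7, 5, 9, 3]
r4 m[X15→φ3] = [19845, 14580, 19845, 11340]
r4 m[X9→φ1] = [7, 20, 6, 30]
r4 m[X9→φ5] = [138915, 63504, 7938, 77760]
r4 m[X9→φ7] = [19845, 79380, 47628, 64800]
r4 m[X14→φ0] = [12960, 43200, 45360, 17640]
r4 m[X14→φ1] = [4536, 14580, 35721, 5670]
r4 m[X14→φ2] = [90720, 583200, 317520, 113400]
r4 m[X14→φ4] = [816480, 583200, 408240, 88200]
r4 m[X14→φ6] = [102060, 699840, 317520, 396900]
r4 m[X3→φ2] = [1, 1, 1, 1]
r5 m[φ0→X15] = [388800, 388800, 388800, 216000]
r5 m[φ0→X14] = [63, 81, 63, 45]
r5 m[φ1→X9] = [178605, 142884, 71442, 116640]
r5 m[φ1→X14] = [180, 240, 80, 140]
r5 m[φ2→X14] = [9, 6, 9, 7]
r5 m[φ2→X3] = [1270080, 3499200, 2857680, 1749600]
r5 m[φ3→X15] = [7, 5, 9, 3]
r5 m[φ4→X14] = [1, 6, 7, 9]
r5 m[φ5→X9] = [1, 5, 6, 5]
r5 m[φ6→X14] = [8, 5, 9, 2]
r5 m[φ7→X9] = [7, 4, 1, 6]
r5 m[X15→φ0] = [7, 5, 9, 3]
r5 m[X15→φ3] = [19845, 14580, 19845, 11340]
r5 m[X9→φ1] = [7, 20, 6, 30]
r5 m[X9→φ5] = [138915, 63504, 7938, 77760]
r5 m[X9→φ7] = [19845, 79380, 47628, 64800]
r5 m[X14→φ0] = [12960, 43200, 45360, 17640]
r5 m[X14→φ1] = [4536, 14580, 35721, 5670]
r5 m[X14→φ2] = [90720, 583200, 317520, 113400]
r5 m[X14→φ4] = [816480, 583200, 408240, 88200]
r5 m[X14→φ6] = [102060, 699840, 317520, 396900]
r5 m[X3→φ2] = [1, 1, 1, 1]
r6 m[φ0→X15] = [388800, 388800, 388800, 216000]
r6 m[φ0→X14] = [63, 81, 63, 45]
r6 m[φ1→X9] = [178605, 142884, 71442, 116640]
r6 m[φ1→X14] = [180, 240, 80, 140]
r6 m[φ2→X14] = [9, 6, 9, 7]
r6 m[φ2→X3] = [1270080, 3499200, 2857680, 1749600]
r6 m[φ3→X15] = [7, 5, 9, 3]
r6 m[φ4→X14] = [1, 6, 7, 9]
r6 m[φ5→X9] = [1, 5, 6, 5]
r6 m[φ6→X14] = [8, 5, 9, 2]
r6 m[φ7→X9] = [7, 4, 1, 6]
r6 m[X15→φ0] = [7, 5, 9, 3]
r6 m[X15→φ3] = [388800, 388800, 388800, 216000]
r6 m[X9→φ1] = [7, 20, 6, 30]
r6 m[X9→φ5] = [1250235, 571536, 71442, 699840]
r6 m[X9→φ7] = [178605, 714420, 428652, 583200]
r6 m[X14→φ0] = [12960, 43200, 45360, 17640]
r6 m[X14→φ1] = [4536, 14580, 35721, 5670]
r6 m[X14→φ2] = [90720, 583200, 317520, 113400]
r6 m[X14→φ4] = [816480, 583200, 408240, 88200]
r6 m[X14→φ6] = [102060, 699840, 317520, 396900]
r6 m[X3→φ2] = [1, 1, 1, 1]
r7 m[φ0→X15] = [388800, 388800, 388800, 216000]
r7 m[φ0→X14] = [63, 81, 63, 45]
r7 m[φ1→X9] = [178605, 142884, 71442, 116640]
r7 m[φ1→X14] = [180, 240, 80, 140]
r7 m[φ2→X14] = [9, 6, 9, 7]
r7 m[φ2→X3] = [1270080, 3499200, 2857680, 1749600]
r7 m[φ3→X15] = [7, 5, 9, 3]
r7 m[φ4→X14] = [1, 6, 7, 9]
r7 m[φ5→X9] = [1, 5, 6, 5]
r7 m[φ6→X14] = [8, 5, 9, 2]
r7 m[φ7→X9] = [7, 4, 1, 6]
r7 m[X15→φ0] = [7, 5, 9, 3]
r7 m[X15→φ3] = [388800, 388800, 388800, 216000]
r7 m[X9→φ1] = [7, 20, 6, 30]
r7 m[X9→φ5] = [1250235, 571536, 71442, 699840]
r7 m[X9→φ7] = [178605, 714420, 428652, 583200]
r7 m[X14→φ0] = [12960, 43200, 45360, 17640]
r7 m[X14→φ1] = [4536, 14580, 35721, 5670]
r7 m[X14→φ2] = [90720, 583200, 317520, 113400]
r7 m[X14→φ4] = [816480, 583200, 408240, 88200]
r7 m[X14→φ6] = [102060, 699840, 317520, 396900]
r7 m[X3→φ2] = [1, 1, 1, 1]
fixed point reached at round 7
traceback from X15: (X15=2, X9=3, X14=1, X3=1), score=3499200

assignment: (X15=2, X9=3, X14=1, X3=1); score = 3499200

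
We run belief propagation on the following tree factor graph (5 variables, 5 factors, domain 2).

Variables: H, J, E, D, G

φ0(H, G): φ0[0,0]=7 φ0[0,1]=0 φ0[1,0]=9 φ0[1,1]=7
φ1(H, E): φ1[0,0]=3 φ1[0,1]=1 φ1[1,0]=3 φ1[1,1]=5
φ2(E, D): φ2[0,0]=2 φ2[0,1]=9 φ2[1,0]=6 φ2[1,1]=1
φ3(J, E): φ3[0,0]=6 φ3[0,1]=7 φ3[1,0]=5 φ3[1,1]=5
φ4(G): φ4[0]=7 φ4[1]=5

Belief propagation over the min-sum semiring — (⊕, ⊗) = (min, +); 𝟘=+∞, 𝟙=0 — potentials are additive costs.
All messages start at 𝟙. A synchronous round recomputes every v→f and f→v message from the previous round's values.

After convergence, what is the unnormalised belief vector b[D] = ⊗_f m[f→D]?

b[D] = [15, 12]

init: all messages = 𝟙 over 2 values
r1 m[φ0→H] = [0, 7]
r1 m[φ0→G] = [7, 0]
r1 m[φ1→H] = [1, 3]
r1 m[φ1→E] = [3, 1]
r1 m[φ2→E] = [2, 1]
r1 m[φ2→D] = [2, 1]
r1 m[φ3→J] = [6, 5]
r1 m[φ3→E] = [5, 5]
r1 m[φ4→G] = [7, 5]
r1 m[H→φ0] = [0, 0]
r1 m[H→φ1] = [0, 0]
r1 m[J→φ3] = [0, 0]
r1 m[E→φ1] = [0, 0]
r1 m[E→φ2] = [0, 0]
r1 m[E→φ3] = [0, 0]
r1 m[D→φ2] = [0, 0]
r1 m[G→φ0] = [0, 0]
r1 m[G→φ4] = [0, 0]
r2 m[φ0→H] = [0, 7]
r2 m[φ0→G] = [7, 0]
r2 m[φ1→H] = [1, 3]
r2 m[φ1→E] = [3, 1]
r2 m[φ2→E] = [2, 1]
r2 m[φ2→D] = [2, 1]
r2 m[φ3→J] = [6, 5]
r2 m[φ3→E] = [5, 5]
r2 m[φ4→G] = [7, 5]
r2 m[H→φ0] = [1, 3]
r2 m[H→φ1] = [0, 7]
r2 m[J→φ3] = [0, 0]
r2 m[E→φ1] = [7, 6]
r2 m[E→φ2] = [8, 6]
r2 m[E→φ3] = [5, 2]
r2 m[D→φ2] = [0, 0]
r2 m[G→φ0] = [7, 5]
r2 m[G→φ4] = [7, 0]
r3 m[φ0→H] = [5, 12]
r3 m[φ0→G] = [8, 1]
r3 m[φ1→H] = [7, 10]
r3 m[φ1→E] = [3, 1]
r3 m[φ2→E] = [2, 1]
r3 m[φ2→D] = [10, 7]
r3 m[φ3→J] = [9, 7]
r3 m[φ3→E] = [5, 5]
r3 m[φ4→G] = [7, 5]
r3 m[H→φ0] = [1, 3]
r3 m[H→φ1] = [0, 7]
r3 m[J→φ3] = [0, 0]
r3 m[E→φ1] = [7, 6]
r3 m[E→φ2] = [8, 6]
r3 m[E→φ3] = [5, 2]
r3 m[D→φ2] = [0, 0]
r3 m[G→φ0] = [7, 5]
r3 m[G→φ4] = [7, 0]
r4 m[φ0→H] = [5, 12]
r4 m[φ0→G] = [8, 1]
r4 m[φ1→H] = [7, 10]
r4 m[φ1→E] = [3, 1]
r4 m[φ2→E] = [2, 1]
r4 m[φ2→D] = [10, 7]
r4 m[φ3→J] = [9, 7]
r4 m[φ3→E] = [5, 5]
r4 m[φ4→G] = [7, 5]
r4 m[H→φ0] = [7, 10]
r4 m[H→φ1] = [5, 12]
r4 m[J→φ3] = [0, 0]
r4 m[E→φ1] = [7, 6]
r4 m[E→φ2] = [8, 6]
r4 m[E→φ3] = [5, 2]
r4 m[D→φ2] = [0, 0]
r4 m[G→φ0] = [7, 5]
r4 m[G→φ4] = [8, 1]
r5 m[φ0→H] = [5, 12]
r5 m[φ0→G] = [14, 7]
r5 m[φ1→H] = [7, 10]
r5 m[φ1→E] = [8, 6]
r5 m[φ2→E] = [2, 1]
r5 m[φ2→D] = [10, 7]
r5 m[φ3→J] = [9, 7]
r5 m[φ3→E] = [5, 5]
r5 m[φ4→G] = [7, 5]
r5 m[H→φ0] = [7, 10]
r5 m[H→φ1] = [5, 12]
r5 m[J→φ3] = [0, 0]
r5 m[E→φ1] = [7, 6]
r5 m[E→φ2] = [8, 6]
r5 m[E→φ3] = [5, 2]
r5 m[D→φ2] = [0, 0]
r5 m[G→φ0] = [7, 5]
r5 m[G→φ4] = [8, 1]
r6 m[φ0→H] = [5, 12]
r6 m[φ0→G] = [14, 7]
r6 m[φ1→H] = [7, 10]
r6 m[φ1→E] = [8, 6]
r6 m[φ2→E] = [2, 1]
r6 m[φ2→D] = [10, 7]
r6 m[φ3→J] = [9, 7]
r6 m[φ3→E] = [5, 5]
r6 m[φ4→G] = [7, 5]
r6 m[H→φ0] = [7, 10]
r6 m[H→φ1] = [5, 12]
r6 m[J→φ3] = [0, 0]
r6 m[E→φ1] = [7, 6]
r6 m[E→φ2] = [13, 11]
r6 m[E→φ3] = [10, 7]
r6 m[D→φ2] = [0, 0]
r6 m[G→φ0] = [7, 5]
r6 m[G→φ4] = [14, 7]
r7 m[φ0→H] = [5, 12]
r7 m[φ0→G] = [14, 7]
r7 m[φ1→H] = [7, 10]
r7 m[φ1→E] = [8, 6]
r7 m[φ2→E] = [2, 1]
r7 m[φ2→D] = [15, 12]
r7 m[φ3→J] = [14, 12]
r7 m[φ3→E] = [5, 5]
r7 m[φ4→G] = [7, 5]
r7 m[H→φ0] = [7, 10]
r7 m[H→φ1] = [5, 12]
r7 m[J→φ3] = [0, 0]
r7 m[E→φ1] = [7, 6]
r7 m[E→φ2] = [13, 11]
r7 m[E→φ3] = [10, 7]
r7 m[D→φ2] = [0, 0]
r7 m[G→φ0] = [7, 5]
r7 m[G→φ4] = [14, 7]
r8 m[φ0→H] = [5, 12]
r8 m[φ0→G] = [14, 7]
r8 m[φ1→H] = [7, 10]
r8 m[φ1→E] = [8, 6]
r8 m[φ2→E] = [2, 1]
r8 m[φ2→D] = [15, 12]
r8 m[φ3→J] = [14, 12]
r8 m[φ3→E] = [5, 5]
r8 m[φ4→G] = [7, 5]
r8 m[H→φ0] = [7, 10]
r8 m[H→φ1] = [5, 12]
r8 m[J→φ3] = [0, 0]
r8 m[E→φ1] = [7, 6]
r8 m[E→φ2] = [13, 11]
r8 m[E→φ3] = [10, 7]
r8 m[D→φ2] = [0, 0]
r8 m[G→φ0] = [7, 5]
r8 m[G→φ4] = [14, 7]
fixed point reached at round 8
b[D] = ⊗ incoming = [15, 12]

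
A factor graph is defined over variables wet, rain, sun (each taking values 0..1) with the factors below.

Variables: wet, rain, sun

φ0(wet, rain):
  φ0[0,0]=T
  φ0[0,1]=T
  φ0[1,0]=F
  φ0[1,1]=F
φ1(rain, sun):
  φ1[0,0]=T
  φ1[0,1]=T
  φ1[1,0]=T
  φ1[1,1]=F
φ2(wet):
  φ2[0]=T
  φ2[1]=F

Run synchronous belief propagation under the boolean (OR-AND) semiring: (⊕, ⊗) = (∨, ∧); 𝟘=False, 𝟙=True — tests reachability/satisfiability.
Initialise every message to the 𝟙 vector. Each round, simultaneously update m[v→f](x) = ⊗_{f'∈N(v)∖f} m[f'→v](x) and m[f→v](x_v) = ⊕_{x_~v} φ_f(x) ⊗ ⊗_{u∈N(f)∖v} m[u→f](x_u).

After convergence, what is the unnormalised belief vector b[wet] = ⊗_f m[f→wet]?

init: all messages = 𝟙 over 2 values
r1 m[φ0→wet] = [T, F]
r1 m[φ0→rain] = [T, T]
r1 m[φ1→rain] = [T, T]
r1 m[φ1→sun] = [T, T]
r1 m[φ2→wet] = [T, F]
r1 m[wet→φ0] = [T, T]
r1 m[wet→φ2] = [T, T]
r1 m[rain→φ0] = [T, T]
r1 m[rain→φ1] = [T, T]
r1 m[sun→φ1] = [T, T]
r2 m[φ0→wet] = [T, F]
r2 m[φ0→rain] = [T, T]
r2 m[φ1→rain] = [T, T]
r2 m[φ1→sun] = [T, T]
r2 m[φ2→wet] = [T, F]
r2 m[wet→φ0] = [T, F]
r2 m[wet→φ2] = [T, F]
r2 m[rain→φ0] = [T, T]
r2 m[rain→φ1] = [T, T]
r2 m[sun→φ1] = [T, T]
r3 m[φ0→wet] = [T, F]
r3 m[φ0→rain] = [T, T]
r3 m[φ1→rain] = [T, T]
r3 m[φ1→sun] = [T, T]
r3 m[φ2→wet] = [T, F]
r3 m[wet→φ0] = [T, F]
r3 m[wet→φ2] = [T, F]
r3 m[rain→φ0] = [T, T]
r3 m[rain→φ1] = [T, T]
r3 m[sun→φ1] = [T, T]
fixed point reached at round 3
b[wet] = ⊗ incoming = [T, F]

b[wet] = [T, F]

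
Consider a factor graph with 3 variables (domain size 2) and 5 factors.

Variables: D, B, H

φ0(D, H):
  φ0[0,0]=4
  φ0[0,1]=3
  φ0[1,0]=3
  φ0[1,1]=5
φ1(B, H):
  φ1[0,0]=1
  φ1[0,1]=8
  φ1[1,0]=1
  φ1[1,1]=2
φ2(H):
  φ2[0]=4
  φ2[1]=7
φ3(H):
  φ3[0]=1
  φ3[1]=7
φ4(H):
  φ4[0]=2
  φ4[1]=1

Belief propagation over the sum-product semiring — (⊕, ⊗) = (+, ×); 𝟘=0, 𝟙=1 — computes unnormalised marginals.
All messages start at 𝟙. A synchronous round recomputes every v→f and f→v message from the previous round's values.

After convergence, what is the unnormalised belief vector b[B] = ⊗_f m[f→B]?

b[B] = [3192, 840]

init: all messages = 𝟙 over 2 values
r1 m[φ0→D] = [7, 8]
r1 m[φ0→H] = [7, 8]
r1 m[φ1→B] = [9, 3]
r1 m[φ1→H] = [2, 10]
r1 m[φ2→H] = [4, 7]
r1 m[φ3→H] = [1, 7]
r1 m[φ4→H] = [2, 1]
r1 m[D→φ0] = [1, 1]
r1 m[B→φ1] = [1, 1]
r1 m[H→φ0] = [1, 1]
r1 m[H→φ1] = [1, 1]
r1 m[H→φ2] = [1, 1]
r1 m[H→φ3] = [1, 1]
r1 m[H→φ4] = [1, 1]
r2 m[φ0→D] = [7, 8]
r2 m[φ0→H] = [7, 8]
r2 m[φ1→B] = [9, 3]
r2 m[φ1→H] = [2, 10]
r2 m[φ2→H] = [4, 7]
r2 m[φ3→H] = [1, 7]
r2 m[φ4→H] = [2, 1]
r2 m[D→φ0] = [1, 1]
r2 m[B→φ1] = [1, 1]
r2 m[H→φ0] = [16, 490]
r2 m[H→φ1] = [56, 392]
r2 m[H→φ2] = [28, 560]
r2 m[H→φ3] = [112, 560]
r2 m[H→φ4] = [56, 3920]
r3 m[φ0→D] = [1534, 2498]
r3 m[φ0→H] = [7, 8]
r3 m[φ1→B] = [3192, 840]
r3 m[φ1→H] = [2, 10]
r3 m[φ2→H] = [4, 7]
r3 m[φ3→H] = [1, 7]
r3 m[φ4→H] = [2, 1]
r3 m[D→φ0] = [1, 1]
r3 m[B→φ1] = [1, 1]
r3 m[H→φ0] = [16, 490]
r3 m[H→φ1] = [56, 392]
r3 m[H→φ2] = [28, 560]
r3 m[H→φ3] = [112, 560]
r3 m[H→φ4] = [56, 3920]
r4 m[φ0→D] = [1534, 2498]
r4 m[φ0→H] = [7, 8]
r4 m[φ1→B] = [3192, 840]
r4 m[φ1→H] = [2, 10]
r4 m[φ2→H] = [4, 7]
r4 m[φ3→H] = [1, 7]
r4 m[φ4→H] = [2, 1]
r4 m[D→φ0] = [1, 1]
r4 m[B→φ1] = [1, 1]
r4 m[H→φ0] = [16, 490]
r4 m[H→φ1] = [56, 392]
r4 m[H→φ2] = [28, 560]
r4 m[H→φ3] = [112, 560]
r4 m[H→φ4] = [56, 3920]
fixed point reached at round 4
b[B] = ⊗ incoming = [3192, 840]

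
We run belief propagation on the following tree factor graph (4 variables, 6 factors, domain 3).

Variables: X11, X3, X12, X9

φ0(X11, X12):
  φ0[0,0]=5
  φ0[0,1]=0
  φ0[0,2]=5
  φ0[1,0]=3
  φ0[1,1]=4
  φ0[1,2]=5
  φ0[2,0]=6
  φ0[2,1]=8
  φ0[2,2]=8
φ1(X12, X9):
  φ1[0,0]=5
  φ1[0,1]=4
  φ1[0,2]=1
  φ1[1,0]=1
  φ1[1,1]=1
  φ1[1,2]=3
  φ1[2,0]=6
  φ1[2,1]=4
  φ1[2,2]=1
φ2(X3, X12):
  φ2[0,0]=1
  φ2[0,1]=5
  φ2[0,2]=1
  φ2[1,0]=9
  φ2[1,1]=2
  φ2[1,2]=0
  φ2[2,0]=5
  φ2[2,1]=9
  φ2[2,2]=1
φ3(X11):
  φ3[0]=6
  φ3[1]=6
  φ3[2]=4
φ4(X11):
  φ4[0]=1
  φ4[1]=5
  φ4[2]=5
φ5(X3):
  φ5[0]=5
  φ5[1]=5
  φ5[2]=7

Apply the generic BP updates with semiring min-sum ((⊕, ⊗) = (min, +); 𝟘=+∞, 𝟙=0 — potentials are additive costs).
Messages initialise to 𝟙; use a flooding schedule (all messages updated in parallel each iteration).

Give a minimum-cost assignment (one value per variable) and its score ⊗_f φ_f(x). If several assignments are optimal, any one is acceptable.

init: all messages = 𝟙 over 3 values
r1 m[φ0→X11] = [0, 3, 6]
r1 m[φ0→X12] = [3, 0, 5]
r1 m[φ1→X12] = [1, 1, 1]
r1 m[φ1→X9] = [1, 1, 1]
r1 m[φ2→X3] = [1, 0, 1]
r1 m[φ2→X12] = [1, 2, 0]
r1 m[φ3→X11] = [6, 6, 4]
r1 m[φ4→X11] = [1, 5, 5]
r1 m[φ5→X3] = [5, 5, 7]
r1 m[X11→φ0] = [0, 0, 0]
r1 m[X11→φ3] = [0, 0, 0]
r1 m[X11→φ4] = [0, 0, 0]
r1 m[X3→φ2] = [0, 0, 0]
r1 m[X3→φ5] = [0, 0, 0]
r1 m[X12→φ0] = [0, 0, 0]
r1 m[X12→φ1] = [0, 0, 0]
r1 m[X12→φ2] = [0, 0, 0]
r1 m[X9→φ1] = [0, 0, 0]
r2 m[φ0→X11] = [0, 3, 6]
r2 m[φ0→X12] = [3, 0, 5]
r2 m[φ1→X12] = [1, 1, 1]
r2 m[φ1→X9] = [1, 1, 1]
r2 m[φ2→X3] = [1, 0, 1]
r2 m[φ2→X12] = [1, 2, 0]
r2 m[φ3→X11] = [6, 6, 4]
r2 m[φ4→X11] = [1, 5, 5]
r2 m[φ5→X3] = [5, 5, 7]
r2 m[X11→φ0] = [7, 11, 9]
r2 m[X11→φ3] = [1, 8, 11]
r2 m[X11→φ4] = [6, 9, 10]
r2 m[X3→φ2] = [5, 5, 7]
r2 m[X3→φ5] = [1, 0, 1]
r2 m[X12→φ0] = [2, 3, 1]
r2 m[X12→φ1] = [4, 2, 5]
r2 m[X12→φ2] = [4, 1, 6]
r2 m[X9→φ1] = [0, 0, 0]
r3 m[φ0→X11] = [3, 5, 8]
r3 m[φ0→X12] = [12, 7, 12]
r3 m[φ1→X12] = [1, 1, 1]
r3 m[φ1→X9] = [3, 3, 5]
r3 m[φ2→X3] = [5, 3, 7]
r3 m[φ2→X12] = [6, 7, 5]
r3 m[φ3→X11] = [6, 6, 4]
r3 m[φ4→X11] = [1, 5, 5]
r3 m[φ5→X3] = [5, 5, 7]
r3 m[X11→φ0] = [7, 11, 9]
r3 m[X11→φ3] = [1, 8, 11]
r3 m[X11→φ4] = [6, 9, 10]
r3 m[X3→φ2] = [5, 5, 7]
r3 m[X3→φ5] = [1, 0, 1]
r3 m[X12→φ0] = [2, 3, 1]
r3 m[X12→φ1] = [4, 2, 5]
r3 m[X12→φ2] = [4, 1, 6]
r3 m[X9→φ1] = [0, 0, 0]
r4 m[φ0→X11] = [3, 5, 8]
r4 m[φ0→X12] = [12, 7, 12]
r4 m[φ1→X12] = [1, 1, 1]
r4 m[φ1→X9] = [3, 3, 5]
r4 m[φ2→X3] = [5, 3, 7]
r4 m[φ2→X12] = [6, 7, 5]
r4 m[φ3→X11] = [6, 6, 4]
r4 m[φ4→X11] = [1, 5, 5]
r4 m[φ5→X3] = [5, 5, 7]
r4 m[X11→φ0] = [7, 11, 9]
r4 m[X11→φ3] = [4, 10, 13]
r4 m[X11→φ4] = [9, 11, 12]
r4 m[X3→φ2] = [5, 5, 7]
r4 m[X3→φ5] = [5, 3, 7]
r4 m[X12→φ0] = [7, 8, 6]
r4 m[X12→φ1] = [18, 14, 17]
r4 m[X12→φ2] = [13, 8, 13]
r4 m[X9→φ1] = [0, 0, 0]
r5 m[φ0→X11] = [8, 10, 13]
r5 m[φ0→X12] = [12, 7, 12]
r5 m[φ1→X12] = [1, 1, 1]
r5 m[φ1→X9] = [15, 15, 17]
r5 m[φ2→X3] = [13, 10, 14]
r5 m[φ2→X12] = [6, 7, 5]
r5 m[φ3→X11] = [6, 6, 4]
r5 m[φ4→X11] = [1, 5, 5]
r5 m[φ5→X3] = [5, 5, 7]
r5 m[X11→φ0] = [7, 11, 9]
r5 m[X11→φ3] = [4, 10, 13]
r5 m[X11→φ4] = [9, 11, 12]
r5 m[X3→φ2] = [5, 5, 7]
r5 m[X3→φ5] = [5, 3, 7]
r5 m[X12→φ0] = [7, 8, 6]
r5 m[X12→φ1] = [18, 14, 17]
r5 m[X12→φ2] = [13, 8, 13]
r5 m[X9→φ1] = [0, 0, 0]
r6 m[φ0→X11] = [8, 10, 13]
r6 m[φ0→X12] = [12, 7, 12]
r6 m[φ1→X12] = [1, 1, 1]
r6 m[φ1→X9] = [15, 15, 17]
r6 m[φ2→X3] = [13, 10, 14]
r6 m[φ2→X12] = [6, 7, 5]
r6 m[φ3→X11] = [6, 6, 4]
r6 m[φ4→X11] = [1, 5, 5]
r6 m[φ5→X3] = [5, 5, 7]
r6 m[X11→φ0] = [7, 11, 9]
r6 m[X11→φ3] = [9, 15, 18]
r6 m[X11→φ4] = [14, 16, 17]
r6 m[X3→φ2] = [5, 5, 7]
r6 m[X3→φ5] = [13, 10, 14]
r6 m[X12→φ0] = [7, 8, 6]
r6 m[X12→φ1] = [18, 14, 17]
r6 m[X12→φ2] = [13, 8, 13]
r6 m[X9→φ1] = [0, 0, 0]
r7 m[φ0→X11] = [8, 10, 13]
r7 m[φ0→X12] = [12, 7, 12]
r7 m[φ1→X12] = [1, 1, 1]
r7 m[φ1→X9] = [15, 15, 17]
r7 m[φ2→X3] = [13, 10, 14]
r7 m[φ2→X12] = [6, 7, 5]
r7 m[φ3→X11] = [6, 6, 4]
r7 m[φ4→X11] = [1, 5, 5]
r7 m[φ5→X3] = [5, 5, 7]
r7 m[X11→φ0] = [7, 11, 9]
r7 m[X11→φ3] = [9, 15, 18]
r7 m[X11→φ4] = [14, 16, 17]
r7 m[X3→φ2] = [5, 5, 7]
r7 m[X3→φ5] = [13, 10, 14]
r7 m[X12→φ0] = [7, 8, 6]
r7 m[X12→φ1] = [18, 14, 17]
r7 m[X12→φ2] = [13, 8, 13]
r7 m[X9→φ1] = [0, 0, 0]
fixed point reached at round 7
traceback from X11: (X11=0, X3=1, X12=1, X9=0), score=15

assignment: (X11=0, X3=1, X12=1, X9=0); score = 15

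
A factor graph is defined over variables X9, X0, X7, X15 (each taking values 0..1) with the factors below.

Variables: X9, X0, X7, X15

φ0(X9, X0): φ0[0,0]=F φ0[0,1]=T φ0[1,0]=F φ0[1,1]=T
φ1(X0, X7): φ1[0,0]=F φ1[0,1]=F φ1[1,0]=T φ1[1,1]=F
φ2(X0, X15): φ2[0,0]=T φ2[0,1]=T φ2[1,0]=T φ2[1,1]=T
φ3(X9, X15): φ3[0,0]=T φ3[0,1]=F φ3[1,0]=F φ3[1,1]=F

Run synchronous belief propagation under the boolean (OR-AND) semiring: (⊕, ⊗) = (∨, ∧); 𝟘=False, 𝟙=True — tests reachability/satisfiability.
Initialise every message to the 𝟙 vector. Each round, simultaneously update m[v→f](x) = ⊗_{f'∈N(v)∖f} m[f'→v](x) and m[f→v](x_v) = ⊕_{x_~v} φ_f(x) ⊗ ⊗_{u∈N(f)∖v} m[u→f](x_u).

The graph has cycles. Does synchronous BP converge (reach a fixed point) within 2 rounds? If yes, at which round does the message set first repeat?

init: all messages = 𝟙 over 2 values
r1 m[φ0→X9] = [T, T]
r1 m[φ0→X0] = [F, T]
r1 m[φ1→X0] = [F, T]
r1 m[φ1→X7] = [T, F]
r1 m[φ2→X0] = [T, T]
r1 m[φ2→X15] = [T, T]
r1 m[φ3→X9] = [T, F]
r1 m[φ3→X15] = [T, F]
r1 m[X9→φ0] = [T, T]
r1 m[X9→φ3] = [T, T]
r1 m[X0→φ0] = [T, T]
r1 m[X0→φ1] = [T, T]
r1 m[X0→φ2] = [T, T]
r1 m[X7→φ1] = [T, T]
r1 m[X15→φ2] = [T, T]
r1 m[X15→φ3] = [T, T]
r2 m[φ0→X9] = [T, T]
r2 m[φ0→X0] = [F, T]
r2 m[φ1→X0] = [F, T]
r2 m[φ1→X7] = [T, F]
r2 m[φ2→X0] = [T, T]
r2 m[φ2→X15] = [T, T]
r2 m[φ3→X9] = [T, F]
r2 m[φ3→X15] = [T, F]
r2 m[X9→φ0] = [T, F]
r2 m[X9→φ3] = [T, T]
r2 m[X0→φ0] = [F, T]
r2 m[X0→φ1] = [F, T]
r2 m[X0→φ2] = [F, T]
r2 m[X7→φ1] = [T, T]
r2 m[X15→φ2] = [T, F]
r2 m[X15→φ3] = [T, T]
no fixed point within 2 rounds

NOT CONVERGED within 2 rounds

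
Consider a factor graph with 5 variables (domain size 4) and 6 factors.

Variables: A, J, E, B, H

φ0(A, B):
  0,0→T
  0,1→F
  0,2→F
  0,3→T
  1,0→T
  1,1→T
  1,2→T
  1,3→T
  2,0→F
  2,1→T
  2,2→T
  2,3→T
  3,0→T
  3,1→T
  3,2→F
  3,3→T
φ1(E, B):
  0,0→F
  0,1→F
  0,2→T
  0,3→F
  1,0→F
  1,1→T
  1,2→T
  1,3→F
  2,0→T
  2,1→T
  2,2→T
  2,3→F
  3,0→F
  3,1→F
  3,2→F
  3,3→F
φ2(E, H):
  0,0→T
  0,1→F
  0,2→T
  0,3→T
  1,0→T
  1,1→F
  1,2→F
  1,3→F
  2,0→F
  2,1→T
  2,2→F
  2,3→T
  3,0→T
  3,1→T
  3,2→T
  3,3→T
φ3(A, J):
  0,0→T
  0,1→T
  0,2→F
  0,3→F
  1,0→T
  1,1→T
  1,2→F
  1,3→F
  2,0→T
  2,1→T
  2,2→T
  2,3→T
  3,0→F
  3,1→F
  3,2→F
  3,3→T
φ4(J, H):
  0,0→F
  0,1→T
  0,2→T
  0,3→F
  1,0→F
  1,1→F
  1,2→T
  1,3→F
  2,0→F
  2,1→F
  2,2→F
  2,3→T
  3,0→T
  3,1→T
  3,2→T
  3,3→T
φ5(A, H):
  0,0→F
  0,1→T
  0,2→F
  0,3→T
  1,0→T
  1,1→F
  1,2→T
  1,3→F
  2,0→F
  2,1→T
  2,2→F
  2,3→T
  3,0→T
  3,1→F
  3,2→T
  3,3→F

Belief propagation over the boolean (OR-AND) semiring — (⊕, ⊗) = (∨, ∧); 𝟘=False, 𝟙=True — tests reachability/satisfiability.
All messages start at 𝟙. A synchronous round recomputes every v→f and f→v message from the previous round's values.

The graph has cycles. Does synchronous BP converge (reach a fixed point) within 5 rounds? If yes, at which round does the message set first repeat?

init: all messages = 𝟙 over 4 values
r1 m[φ0→A] = [T, T, T, T]
r1 m[φ0→B] = [T, T, T, T]
r1 m[φ1→E] = [T, T, T, F]
r1 m[φ1→B] = [T, T, T, F]
r1 m[φ2→E] = [T, T, T, T]
r1 m[φ2→H] = [T, T, T, T]
r1 m[φ3→A] = [T, T, T, T]
r1 m[φ3→J] = [T, T, T, T]
r1 m[φ4→J] = [T, T, T, T]
r1 m[φ4→H] = [T, T, T, T]
r1 m[φ5→A] = [T, T, T, T]
r1 m[φ5→H] = [T, T, T, T]
r1 m[A→φ0] = [T, T, T, T]
r1 m[A→φ3] = [T, T, T, T]
r1 m[A→φ5] = [T, T, T, T]
r1 m[J→φ3] = [T, T, T, T]
r1 m[J→φ4] = [T, T, T, T]
r1 m[E→φ1] = [T, T, T, T]
r1 m[E→φ2] = [T, T, T, T]
r1 m[B→φ0] = [T, T, T, T]
r1 m[B→φ1] = [T, T, T, T]
r1 m[H→φ2] = [T, T, T, T]
r1 m[H→φ4] = [T, T, T, T]
r1 m[H→φ5] = [T, T, T, T]
r2 m[φ0→A] = [T, T, T, T]
r2 m[φ0→B] = [T, T, T, T]
r2 m[φ1→E] = [T, T, T, F]
r2 m[φ1→B] = [T, T, T, F]
r2 m[φ2→E] = [T, T, T, T]
r2 m[φ2→H] = [T, T, T, T]
r2 m[φ3→A] = [T, T, T, T]
r2 m[φ3→J] = [T, T, T, T]
r2 m[φ4→J] = [T, T, T, T]
r2 m[φ4→H] = [T, T, T, T]
r2 m[φ5→A] = [T, T, T, T]
r2 m[φ5→H] = [T, T, T, T]
r2 m[A→φ0] = [T, T, T, T]
r2 m[A→φ3] = [T, T, T, T]
r2 m[A→φ5] = [T, T, T, T]
r2 m[J→φ3] = [T, T, T, T]
r2 m[J→φ4] = [T, T, T, T]
r2 m[E→φ1] = [T, T, T, T]
r2 m[E→φ2] = [T, T, T, F]
r2 m[B→φ0] = [T, T, T, F]
r2 m[B→φ1] = [T, T, T, T]
r2 m[H→φ2] = [T, T, T, T]
r2 m[H→φ4] = [T, T, T, T]
r2 m[H→φ5] = [T, T, T, T]
r3 m[φ0→A] = [T, T, T, T]
r3 m[φ0→B] = [T, T, T, T]
r3 m[φ1→E] = [T, T, T, F]
r3 m[φ1→B] = [T, T, T, F]
r3 m[φ2→E] = [T, T, T, T]
r3 m[φ2→H] = [T, T, T, T]
r3 m[φ3→A] = [T, T, T, T]
r3 m[φ3→J] = [T, T, T, T]
r3 m[φ4→J] = [T, T, T, T]
r3 m[φ4→H] = [T, T, T, T]
r3 m[φ5→A] = [T, T, T, T]
r3 m[φ5→H] = [T, T, T, T]
r3 m[A→φ0] = [T, T, T, T]
r3 m[A→φ3] = [T, T, T, T]
r3 m[A→φ5] = [T, T, T, T]
r3 m[J→φ3] = [T, T, T, T]
r3 m[J→φ4] = [T, T, T, T]
r3 m[E→φ1] = [T, T, T, T]
r3 m[E→φ2] = [T, T, T, F]
r3 m[B→φ0] = [T, T, T, F]
r3 m[B→φ1] = [T, T, T, T]
r3 m[H→φ2] = [T, T, T, T]
r3 m[H→φ4] = [T, T, T, T]
r3 m[H→φ5] = [T, T, T, T]
fixed point reached at round 3
messages reach a fixed point at round 3

CONVERGED at round 3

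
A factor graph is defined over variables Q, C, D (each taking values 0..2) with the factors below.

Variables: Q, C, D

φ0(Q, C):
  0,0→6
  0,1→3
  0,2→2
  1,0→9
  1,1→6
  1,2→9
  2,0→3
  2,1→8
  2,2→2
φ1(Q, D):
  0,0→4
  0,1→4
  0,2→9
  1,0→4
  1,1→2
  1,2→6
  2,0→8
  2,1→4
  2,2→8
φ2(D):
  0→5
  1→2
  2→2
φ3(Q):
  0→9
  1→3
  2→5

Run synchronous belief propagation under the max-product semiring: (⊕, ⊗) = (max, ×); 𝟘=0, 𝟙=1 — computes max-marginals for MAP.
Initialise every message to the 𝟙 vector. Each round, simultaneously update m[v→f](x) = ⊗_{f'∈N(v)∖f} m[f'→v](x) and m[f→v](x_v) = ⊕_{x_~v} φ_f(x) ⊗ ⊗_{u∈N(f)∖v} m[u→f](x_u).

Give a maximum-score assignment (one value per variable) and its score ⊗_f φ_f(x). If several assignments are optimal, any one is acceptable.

init: all messages = 𝟙 over 3 values
r1 m[φ0→Q] = [6, 9, 8]
r1 m[φ0→C] = [9, 8, 9]
r1 m[φ1→Q] = [9, 6, 8]
r1 m[φ1→D] = [8, 4, 9]
r1 m[φ2→D] = [5, 2, 2]
r1 m[φ3→Q] = [9, 3, 5]
r1 m[Q→φ0] = [1, 1, 1]
r1 m[Q→φ1] = [1, 1, 1]
r1 m[Q→φ3] = [1, 1, 1]
r1 m[C→φ0] = [1, 1, 1]
r1 m[D→φ1] = [1, 1, 1]
r1 m[D→φ2] = [1, 1, 1]
r2 m[φ0→Q] = [6, 9, 8]
r2 m[φ0→C] = [9, 8, 9]
r2 m[φ1→Q] = [9, 6, 8]
r2 m[φ1→D] = [8, 4, 9]
r2 m[φ2→D] = [5, 2, 2]
r2 m[φ3→Q] = [9, 3, 5]
r2 m[Q→φ0] = [81, 18, 40]
r2 m[Q→φ1] = [54, 27, 40]
r2 m[Q→φ3] = [54, 54, 64]
r2 m[C→φ0] = [1, 1, 1]
r2 m[D→φ1] = [5, 2, 2]
r2 m[D→φ2] = [8, 4, 9]
r3 m[φ0→Q] = [6, 9, 8]
r3 m[φ0→C] = [486, 320, 162]
r3 m[φ1→Q] = [20, 20, 40]
r3 m[φ1→D] = [320, 216, 486]
r3 m[φ2→D] = [5, 2, 2]
r3 m[φ3→Q] = [9, 3, 5]
r3 m[Q→φ0] = [81, 18, 40]
r3 m[Q→φ1] = [54, 27, 40]
r3 m[Q→φ3] = [54, 54, 64]
r3 m[C→φ0] = [1, 1, 1]
r3 m[D→φ1] = [5, 2, 2]
r3 m[D→φ2] = [8, 4, 9]
r4 m[φ0→Q] = [6, 9, 8]
r4 m[φ0→C] = [486, 320, 162]
r4 m[φ1→Q] = [20, 20, 40]
r4 m[φ1→D] = [320, 216, 486]
r4 m[φ2→D] = [5, 2, 2]
r4 m[φ3→Q] = [9, 3, 5]
r4 m[Q→φ0] = [180, 60, 200]
r4 m[Q→φ1] = [54, 27, 40]
r4 m[Q→φ3] = [120, 180, 320]
r4 m[C→φ0] = [1, 1, 1]
r4 m[D→φ1] = [5, 2, 2]
r4 m[D→φ2] = [320, 216, 486]
r5 m[φ0→Q] = [6, 9, 8]
r5 m[φ0→C] = [1080, 1600, 540]
r5 m[φ1→Q] = [20, 20, 40]
r5 m[φ1→D] = [320, 216, 486]
r5 m[φ2→D] = [5, 2, 2]
r5 m[φ3→Q] = [9, 3, 5]
r5 m[Q→φ0] = [180, 60, 200]
r5 m[Q→φ1] = [54, 27, 40]
r5 m[Q→φ3] = [120, 180, 320]
r5 m[C→φ0] = [1, 1, 1]
r5 m[D→φ1] = [5, 2, 2]
r5 m[D→φ2] = [320, 216, 486]
r6 m[φ0→Q] = [6, 9, 8]
r6 m[φ0→C] = [1080, 1600, 540]
r6 m[φ1→Q] = [20, 20, 40]
r6 m[φ1→D] = [320, 216, 486]
r6 m[φ2→D] = [5, 2, 2]
r6 m[φ3→Q] = [9, 3, 5]
r6 m[Q→φ0] = [180, 60, 200]
r6 m[Q→φ1] = [54, 27, 40]
r6 m[Q→φ3] = [120, 180, 320]
r6 m[C→φ0] = [1, 1, 1]
r6 m[D→φ1] = [5, 2, 2]
r6 m[D→φ2] = [320, 216, 486]
fixed point reached at round 6
traceback from Q: (Q=2, C=1, D=0), score=1600

assignment: (Q=2, C=1, D=0); score = 1600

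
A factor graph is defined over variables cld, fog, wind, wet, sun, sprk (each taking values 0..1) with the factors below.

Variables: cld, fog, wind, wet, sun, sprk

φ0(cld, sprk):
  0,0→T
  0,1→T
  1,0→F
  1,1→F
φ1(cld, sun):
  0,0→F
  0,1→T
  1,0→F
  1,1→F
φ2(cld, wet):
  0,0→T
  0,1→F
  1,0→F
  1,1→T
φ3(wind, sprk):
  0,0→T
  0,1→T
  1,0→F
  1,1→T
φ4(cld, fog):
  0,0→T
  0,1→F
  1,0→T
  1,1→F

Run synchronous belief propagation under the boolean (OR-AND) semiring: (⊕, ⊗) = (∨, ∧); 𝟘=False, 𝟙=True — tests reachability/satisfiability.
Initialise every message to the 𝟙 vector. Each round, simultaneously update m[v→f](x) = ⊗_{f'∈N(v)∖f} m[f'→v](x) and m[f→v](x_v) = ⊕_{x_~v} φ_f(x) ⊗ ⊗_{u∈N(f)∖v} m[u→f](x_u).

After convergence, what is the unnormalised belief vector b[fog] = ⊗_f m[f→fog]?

b[fog] = [T, F]

init: all messages = 𝟙 over 2 values
r1 m[φ0→cld] = [T, F]
r1 m[φ0→sprk] = [T, T]
r1 m[φ1→cld] = [T, F]
r1 m[φ1→sun] = [F, T]
r1 m[φ2→cld] = [T, T]
r1 m[φ2→wet] = [T, T]
r1 m[φ3→wind] = [T, T]
r1 m[φ3→sprk] = [T, T]
r1 m[φ4→cld] = [T, T]
r1 m[φ4→fog] = [T, F]
r1 m[cld→φ0] = [T, T]
r1 m[cld→φ1] = [T, T]
r1 m[cld→φ2] = [T, T]
r1 m[cld→φ4] = [T, T]
r1 m[fog→φ4] = [T, T]
r1 m[wind→φ3] = [T, T]
r1 m[wet→φ2] = [T, T]
r1 m[sun→φ1] = [T, T]
r1 m[sprk→φ0] = [T, T]
r1 m[sprk→φ3] = [T, T]
r2 m[φ0→cld] = [T, F]
r2 m[φ0→sprk] = [T, T]
r2 m[φ1→cld] = [T, F]
r2 m[φ1→sun] = [F, T]
r2 m[φ2→cld] = [T, T]
r2 m[φ2→wet] = [T, T]
r2 m[φ3→wind] = [T, T]
r2 m[φ3→sprk] = [T, T]
r2 m[φ4→cld] = [T, T]
r2 m[φ4→fog] = [T, F]
r2 m[cld→φ0] = [T, F]
r2 m[cld→φ1] = [T, F]
r2 m[cld→φ2] = [T, F]
r2 m[cld→φ4] = [T, F]
r2 m[fog→φ4] = [T, T]
r2 m[wind→φ3] = [T, T]
r2 m[wet→φ2] = [T, T]
r2 m[sun→φ1] = [T, T]
r2 m[sprk→φ0] = [T, T]
r2 m[sprk→φ3] = [T, T]
r3 m[φ0→cld] = [T, F]
r3 m[φ0→sprk] = [T, T]
r3 m[φ1→cld] = [T, F]
r3 m[φ1→sun] = [F, T]
r3 m[φ2→cld] = [T, T]
r3 m[φ2→wet] = [T, F]
r3 m[φ3→wind] = [T, T]
r3 m[φ3→sprk] = [T, T]
r3 m[φ4→cld] = [T, T]
r3 m[φ4→fog] = [T, F]
r3 m[cld→φ0] = [T, F]
r3 m[cld→φ1] = [T, F]
r3 m[cld→φ2] = [T, F]
r3 m[cld→φ4] = [T, F]
r3 m[fog→φ4] = [T, T]
r3 m[wind→φ3] = [T, T]
r3 m[wet→φ2] = [T, T]
r3 m[sun→φ1] = [T, T]
r3 m[sprk→φ0] = [T, T]
r3 m[sprk→φ3] = [T, T]
r4 m[φ0→cld] = [T, F]
r4 m[φ0→sprk] = [T, T]
r4 m[φ1→cld] = [T, F]
r4 m[φ1→sun] = [F, T]
r4 m[φ2→cld] = [T, T]
r4 m[φ2→wet] = [T, F]
r4 m[φ3→wind] = [T, T]
r4 m[φ3→sprk] = [T, T]
r4 m[φ4→cld] = [T, T]
r4 m[φ4→fog] = [T, F]
r4 m[cld→φ0] = [T, F]
r4 m[cld→φ1] = [T, F]
r4 m[cld→φ2] = [T, F]
r4 m[cld→φ4] = [T, F]
r4 m[fog→φ4] = [T, T]
r4 m[wind→φ3] = [T, T]
r4 m[wet→φ2] = [T, T]
r4 m[sun→φ1] = [T, T]
r4 m[sprk→φ0] = [T, T]
r4 m[sprk→φ3] = [T, T]
fixed point reached at round 4
b[fog] = ⊗ incoming = [T, F]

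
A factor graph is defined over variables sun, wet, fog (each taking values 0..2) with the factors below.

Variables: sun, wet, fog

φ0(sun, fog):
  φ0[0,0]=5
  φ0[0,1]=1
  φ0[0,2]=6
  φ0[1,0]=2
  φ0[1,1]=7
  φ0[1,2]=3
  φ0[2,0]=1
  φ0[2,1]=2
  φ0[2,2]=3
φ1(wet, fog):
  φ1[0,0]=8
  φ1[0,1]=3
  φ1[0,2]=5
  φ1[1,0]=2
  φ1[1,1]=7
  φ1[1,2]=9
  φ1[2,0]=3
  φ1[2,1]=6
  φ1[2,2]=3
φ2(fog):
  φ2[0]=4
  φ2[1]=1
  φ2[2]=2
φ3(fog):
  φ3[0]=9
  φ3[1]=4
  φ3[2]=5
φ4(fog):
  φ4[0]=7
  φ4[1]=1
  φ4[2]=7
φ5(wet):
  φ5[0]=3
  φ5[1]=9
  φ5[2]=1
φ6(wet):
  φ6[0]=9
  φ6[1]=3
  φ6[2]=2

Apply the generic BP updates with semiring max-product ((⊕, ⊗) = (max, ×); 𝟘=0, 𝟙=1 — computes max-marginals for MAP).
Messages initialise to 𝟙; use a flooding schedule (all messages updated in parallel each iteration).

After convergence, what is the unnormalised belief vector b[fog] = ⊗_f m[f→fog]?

b[fog] = [272160, 5292, 102060]

init: all messages = 𝟙 over 3 values
r1 m[φ0→sun] = [6, 7, 3]
r1 m[φ0→fog] = [5, 7, 6]
r1 m[φ1→wet] = [8, 9, 6]
r1 m[φ1→fog] = [8, 7, 9]
r1 m[φ2→fog] = [4, 1, 2]
r1 m[φ3→fog] = [9, 4, 5]
r1 m[φ4→fog] = [7, 1, 7]
r1 m[φ5→wet] = [3, 9, 1]
r1 m[φ6→wet] = [9, 3, 2]
r1 m[sun→φ0] = [1, 1, 1]
r1 m[wet→φ1] = [1, 1, 1]
r1 m[wet→φ5] = [1, 1, 1]
r1 m[wet→φ6] = [1, 1, 1]
r1 m[fog→φ0] = [1, 1, 1]
r1 m[fog→φ1] = [1, 1, 1]
r1 m[fog→φ2] = [1, 1, 1]
r1 m[fog→φ3] = [1, 1, 1]
r1 m[fog→φ4] = [1, 1, 1]
r2 m[φ0→sun] = [6, 7, 3]
r2 m[φ0→fog] = [5, 7, 6]
r2 m[φ1→wet] = [8, 9, 6]
r2 m[φ1→fog] = [8, 7, 9]
r2 m[φ2→fog] = [4, 1, 2]
r2 m[φ3→fog] = [9, 4, 5]
r2 m[φ4→fog] = [7, 1, 7]
r2 m[φ5→wet] = [3, 9, 1]
r2 m[φ6→wet] = [9, 3, 2]
r2 m[sun→φ0] = [1, 1, 1]
r2 m[wet→φ1] = [27, 27, 2]
r2 m[wet→φ5] = [72, 27, 12]
r2 m[wet→φ6] = [24, 81, 6]
r2 m[fog→φ0] = [2016, 28, 630]
r2 m[fog→φ1] = [1260, 28, 420]
r2 m[fog→φ2] = [2520, 196, 1890]
r2 m[fog→φ3] = [1120, 49, 756]
r2 m[fog→φ4] = [1440, 196, 540]
r3 m[φ0→sun] = [10080, 4032, 2016]
r3 m[φ0→fog] = [5, 7, 6]
r3 m[φ1→wet] = [10080, 3780, 3780]
r3 m[φ1→fog] = [216, 189, 243]
r3 m[φ2→fog] = [4, 1, 2]
r3 m[φ3→fog] = [9, 4, 5]
r3 m[φ4→fog] = [7, 1, 7]
r3 m[φ5→wet] = [3, 9, 1]
r3 m[φ6→wet] = [9, 3, 2]
r3 m[sun→φ0] = [1, 1, 1]
r3 m[wet→φ1] = [27, 27, 2]
r3 m[wet→φ5] = [72, 27, 12]
r3 m[wet→φ6] = [24, 81, 6]
r3 m[fog→φ0] = [2016, 28, 630]
r3 m[fog→φ1] = [1260, 28, 420]
r3 m[fog→φ2] = [2520, 196, 1890]
r3 m[fog→φ3] = [1120, 49, 756]
r3 m[fog→φ4] = [1440, 196, 540]
r4 m[φ0→sun] = [10080, 4032, 2016]
r4 m[φ0→fog] = [5, 7, 6]
r4 m[φ1→wet] = [10080, 3780, 3780]
r4 m[φ1→fog] = [216, 189, 243]
r4 m[φ2→fog] = [4, 1, 2]
r4 m[φ3→fog] = [9, 4, 5]
r4 m[φ4→fog] = [7, 1, 7]
r4 m[φ5→wet] = [3, 9, 1]
r4 m[φ6→wet] = [9, 3, 2]
r4 m[sun→φ0] = [1, 1, 1]
r4 m[wet→φ1] = [27, 27, 2]
r4 m[wet→φ5] = [90720, 11340, 7560]
r4 m[wet→φ6] = [30240, 34020, 3780]
r4 m[fog→φ0] = [54432, 756, 17010]
r4 m[fog→φ1] = [1260, 28, 420]
r4 m[fog→φ2] = [68040, 5292, 51030]
r4 m[fog→φ3] = [30240, 1323, 20412]
r4 m[fog→φ4] = [38880, 5292, 14580]
r5 m[φ0→sun] = [272160, 108864, 54432]
r5 m[φ0→fog] = [5, 7, 6]
r5 m[φ1→wet] = [10080, 3780, 3780]
r5 m[φ1→fog] = [216, 189, 243]
r5 m[φ2→fog] = [4, 1, 2]
r5 m[φ3→fog] = [9, 4, 5]
r5 m[φ4→fog] = [7, 1, 7]
r5 m[φ5→wet] = [3, 9, 1]
r5 m[φ6→wet] = [9, 3, 2]
r5 m[sun→φ0] = [1, 1, 1]
r5 m[wet→φ1] = [27, 27, 2]
r5 m[wet→φ5] = [90720, 11340, 7560]
r5 m[wet→φ6] = [30240, 34020, 3780]
r5 m[fog→φ0] = [54432, 756, 17010]
r5 m[fog→φ1] = [1260, 28, 420]
r5 m[fog→φ2] = [68040, 5292, 51030]
r5 m[fog→φ3] = [30240, 1323, 20412]
r5 m[fog→φ4] = [38880, 5292, 14580]
r6 m[φ0→sun] = [272160, 108864, 54432]
r6 m[φ0→fog] = [5, 7, 6]
r6 m[φ1→wet] = [10080, 3780, 3780]
r6 m[φ1→fog] = [216, 189, 243]
r6 m[φ2→fog] = [4, 1, 2]
r6 m[φ3→fog] = [9, 4, 5]
r6 m[φ4→fog] = [7, 1, 7]
r6 m[φ5→wet] = [3, 9, 1]
r6 m[φ6→wet] = [9, 3, 2]
r6 m[sun→φ0] = [1, 1, 1]
r6 m[wet→φ1] = [27, 27, 2]
r6 m[wet→φ5] = [90720, 11340, 7560]
r6 m[wet→φ6] = [30240, 34020, 3780]
r6 m[fog→φ0] = [54432, 756, 17010]
r6 m[fog→φ1] = [1260, 28, 420]
r6 m[fog→φ2] = [68040, 5292, 51030]
r6 m[fog→φ3] = [30240, 1323, 20412]
r6 m[fog→φ4] = [38880, 5292, 14580]
fixed point reached at round 6
b[fog] = ⊗ incoming = [272160, 5292, 102060]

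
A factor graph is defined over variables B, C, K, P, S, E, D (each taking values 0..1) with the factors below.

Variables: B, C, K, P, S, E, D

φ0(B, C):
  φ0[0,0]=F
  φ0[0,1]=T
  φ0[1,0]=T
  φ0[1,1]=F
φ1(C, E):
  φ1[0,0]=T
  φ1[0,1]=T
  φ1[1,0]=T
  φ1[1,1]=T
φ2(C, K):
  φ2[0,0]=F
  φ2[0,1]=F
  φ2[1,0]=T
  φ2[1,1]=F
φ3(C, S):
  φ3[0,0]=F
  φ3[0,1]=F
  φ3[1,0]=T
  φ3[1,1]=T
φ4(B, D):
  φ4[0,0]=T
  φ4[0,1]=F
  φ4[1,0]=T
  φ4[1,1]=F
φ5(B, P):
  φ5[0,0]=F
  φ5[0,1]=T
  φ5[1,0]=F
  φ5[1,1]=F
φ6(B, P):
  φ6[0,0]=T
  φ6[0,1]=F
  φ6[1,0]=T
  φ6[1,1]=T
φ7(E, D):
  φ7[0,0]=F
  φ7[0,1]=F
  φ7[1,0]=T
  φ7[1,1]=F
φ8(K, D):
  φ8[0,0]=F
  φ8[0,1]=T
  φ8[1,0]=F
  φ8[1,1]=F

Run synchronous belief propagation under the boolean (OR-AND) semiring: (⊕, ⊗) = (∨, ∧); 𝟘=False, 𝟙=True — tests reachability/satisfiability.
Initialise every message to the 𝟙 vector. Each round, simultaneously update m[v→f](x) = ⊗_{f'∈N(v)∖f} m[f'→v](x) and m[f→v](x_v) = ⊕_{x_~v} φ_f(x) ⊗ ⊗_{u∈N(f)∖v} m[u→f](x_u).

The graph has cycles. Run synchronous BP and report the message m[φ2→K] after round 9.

message @ round 9 = [F, F]

init: all messages = 𝟙 over 2 values
r1 m[φ0→B] = [T, T]
r1 m[φ0→C] = [T, T]
r1 m[φ1→C] = [T, T]
r1 m[φ1→E] = [T, T]
r1 m[φ2→C] = [F, T]
r1 m[φ2→K] = [T, F]
r1 m[φ3→C] = [F, T]
r1 m[φ3→S] = [T, T]
r1 m[φ4→B] = [T, T]
r1 m[φ4→D] = [T, F]
r1 m[φ5→B] = [T, F]
r1 m[φ5→P] = [F, T]
r1 m[φ6→B] = [T, T]
r1 m[φ6→P] = [T, T]
r1 m[φ7→E] = [F, T]
r1 m[φ7→D] = [T, F]
r1 m[φ8→K] = [T, F]
r1 m[φ8→D] = [F, T]
r1 m[B→φ0] = [T, T]
r1 m[B→φ4] = [T, T]
r1 m[B→φ5] = [T, T]
r1 m[B→φ6] = [T, T]
r1 m[C→φ0] = [T, T]
r1 m[C→φ1] = [T, T]
r1 m[C→φ2] = [T, T]
r1 m[C→φ3] = [T, T]
r1 m[K→φ2] = [T, T]
r1 m[K→φ8] = [T, T]
r1 m[P→φ5] = [T, T]
r1 m[P→φ6] = [T, T]
r1 m[S→φ3] = [T, T]
r1 m[E→φ1] = [T, T]
r1 m[E→φ7] = [T, T]
r1 m[D→φ4] = [T, T]
r1 m[D→φ7] = [T, T]
r1 m[D→φ8] = [T, T]
r2 m[φ0→B] = [T, T]
r2 m[φ0→C] = [T, T]
r2 m[φ1→C] = [T, T]
r2 m[φ1→E] = [T, T]
r2 m[φ2→C] = [F, T]
r2 m[φ2→K] = [T, F]
r2 m[φ3→C] = [F, T]
r2 m[φ3→S] = [T, T]
r2 m[φ4→B] = [T, T]
r2 m[φ4→D] = [T, F]
r2 m[φ5→B] = [T, F]
r2 m[φ5→P] = [F, T]
r2 m[φ6→B] = [T, T]
r2 m[φ6→P] = [T, T]
r2 m[φ7→E] = [F, T]
r2 m[φ7→D] = [T, F]
r2 m[φ8→K] = [T, F]
r2 m[φ8→D] = [F, T]
r2 m[B→φ0] = [T, F]
r2 m[B→φ4] = [T, F]
r2 m[B→φ5] = [T, T]
r2 m[B→φ6] = [T, F]
r2 m[C→φ0] = [F, T]
r2 m[C→φ1] = [F, T]
r2 m[C→φ2] = [F, T]
r2 m[C→φ3] = [F, T]
r2 m[K→φ2] = [T, F]
r2 m[K→φ8] = [T, F]
r2 m[P→φ5] = [T, T]
r2 m[P→φ6] = [F, T]
r2 m[S→φ3] = [T, T]
r2 m[E→φ1] = [F, T]
r2 m[E→φ7] = [T, T]
r2 m[D→φ4] = [F, F]
r2 m[D→φ7] = [F, F]
r2 m[D→φ8] = [T, F]
r3 m[φ0→B] = [T, F]
r3 m[φ0→C] = [F, T]
r3 m[φ1→C] = [T, T]
r3 m[φ1→E] = [T, T]
r3 m[φ2→C] = [F, T]
r3 m[φ2→K] = [T, F]
r3 m[φ3→C] = [F, T]
r3 m[φ3→S] = [T, T]
r3 m[φ4→B] = [F, F]
r3 m[φ4→D] = [T, F]
r3 m[φ5→B] = [T, F]
r3 m[φ5→P] = [F, T]
r3 m[φ6→B] = [F, T]
r3 m[φ6→P] = [T, F]
r3 m[φ7→E] = [F, F]
r3 m[φ7→D] = [T, F]
r3 m[φ8→K] = [F, F]
r3 m[φ8→D] = [F, T]
r3 m[B→φ0] = [T, F]
r3 m[B→φ4] = [T, F]
r3 m[B→φ5] = [T, T]
r3 m[B→φ6] = [T, F]
r3 m[C→φ0] = [F, T]
r3 m[C→φ1] = [F, T]
r3 m[C→φ2] = [F, T]
r3 m[C→φ3] = [F, T]
r3 m[K→φ2] = [T, F]
r3 m[K→φ8] = [T, F]
r3 m[P→φ5] = [T, T]
r3 m[P→φ6] = [F, T]
r3 m[S→φ3] = [T, T]
r3 m[E→φ1] = [F, T]
r3 m[E→φ7] = [T, T]
r3 m[D→φ4] = [F, F]
r3 m[D→φ7] = [F, F]
r3 m[D→φ8] = [T, F]
r4 m[φ0→B] = [T, F]
r4 m[φ0→C] = [F, T]
r4 m[φ1→C] = [T, T]
r4 m[φ1→E] = [T, T]
r4 m[φ2→C] = [F, T]
r4 m[φ2→K] = [T, F]
r4 m[φ3→C] = [F, T]
r4 m[φ3→S] = [T, T]
r4 m[φ4→B] = [F, F]
r4 m[φ4→D] = [T, F]
r4 m[φ5→B] = [T, F]
r4 m[φ5→P] = [F, T]
r4 m[φ6→B] = [F, T]
r4 m[φ6→P] = [T, F]
r4 m[φ7→E] = [F, F]
r4 m[φ7→D] = [T, F]
r4 m[φ8→K] = [F, F]
r4 m[φ8→D] = [F, T]
r4 m[B→φ0] = [F, F]
r4 m[B→φ4] = [F, F]
r4 m[B→φ5] = [F, F]
r4 m[B→φ6] = [F, F]
r4 m[C→φ0] = [F, T]
r4 m[C→φ1] = [F, T]
r4 m[C→φ2] = [F, T]
r4 m[C→φ3] = [F, T]
r4 m[K→φ2] = [F, F]
r4 m[K→φ8] = [T, F]
r4 m[P→φ5] = [T, F]
r4 m[P→φ6] = [F, T]
r4 m[S→φ3] = [T, T]
r4 m[E→φ1] = [F, F]
r4 m[E→φ7] = [T, T]
r4 m[D→φ4] = [F, F]
r4 m[D→φ7] = [F, F]
r4 m[D→φ8] = [T, F]
r5 m[φ0→B] = [T, F]
r5 m[φ0→C] = [F, F]
r5 m[φ1→C] = [F, F]
r5 m[φ1→E] = [T, T]
r5 m[φ2→C] = [F, F]
r5 m[φ2→K] = [T, F]
r5 m[φ3→C] = [F, T]
r5 m[φ3→S] = [T, T]
r5 m[φ4→B] = [F, F]
r5 m[φ4→D] = [F, F]
r5 m[φ5→B] = [F, F]
r5 m[φ5→P] = [F, F]
r5 m[φ6→B] = [F, T]
r5 m[φ6→P] = [F, F]
r5 m[φ7→E] = [F, F]
r5 m[φ7→D] = [T, F]
r5 m[φ8→K] = [F, F]
r5 m[φ8→D] = [F, T]
r5 m[B→φ0] = [F, F]
r5 m[B→φ4] = [F, F]
r5 m[B→φ5] = [F, F]
r5 m[B→φ6] = [F, F]
r5 m[C→φ0] = [F, T]
r5 m[C→φ1] = [F, T]
r5 m[C→φ2] = [F, T]
r5 m[C→φ3] = [F, T]
r5 m[K→φ2] = [F, F]
r5 m[K→φ8] = [T, F]
r5 m[P→φ5] = [T, F]
r5 m[P→φ6] = [F, T]
r5 m[S→φ3] = [T, T]
r5 m[E→φ1] = [F, F]
r5 m[E→φ7] = [T, T]
r5 m[D→φ4] = [F, F]
r5 m[D→φ7] = [F, F]
r5 m[D→φ8] = [T, F]
r6 m[φ0→B] = [T, F]
r6 m[φ0→C] = [F, F]
r6 m[φ1→C] = [F, F]
r6 m[φ1→E] = [T, T]
r6 m[φ2→C] = [F, F]
r6 m[φ2→K] = [T, F]
r6 m[φ3→C] = [F, T]
r6 m[φ3→S] = [T, T]
r6 m[φ4→B] = [F, F]
r6 m[φ4→D] = [F, F]
r6 m[φ5→B] = [F, F]
r6 m[φ5→P] = [F, F]
r6 m[φ6→B] = [F, T]
r6 m[φ6→P] = [F, F]
r6 m[φ7→E] = [F, F]
r6 m[φ7→D] = [T, F]
r6 m[φ8→K] = [F, F]
r6 m[φ8→D] = [F, T]
r6 m[B→φ0] = [F, F]
r6 m[B→φ4] = [F, F]
r6 m[B→φ5] = [F, F]
r6 m[B→φ6] = [F, F]
r6 m[C→φ0] = [F, F]
r6 m[C→φ1] = [F, F]
r6 m[C→φ2] = [F, F]
r6 m[C→φ3] = [F, F]
r6 m[K→φ2] = [F, F]
r6 m[K→φ8] = [T, F]
r6 m[P→φ5] = [F, F]
r6 m[P→φ6] = [F, F]
r6 m[S→φ3] = [T, T]
r6 m[E→φ1] = [F, F]
r6 m[E→φ7] = [T, T]
r6 m[D→φ4] = [F, F]
r6 m[D→φ7] = [F, F]
r6 m[D→φ8] = [F, F]
r7 m[φ0→B] = [F, F]
r7 m[φ0→C] = [F, F]
r7 m[φ1→C] = [F, F]
r7 m[φ1→E] = [F, F]
r7 m[φ2→C] = [F, F]
r7 m[φ2→K] = [F, F]
r7 m[φ3→C] = [F, T]
r7 m[φ3→S] = [F, F]
r7 m[φ4→B] = [F, F]
r7 m[φ4→D] = [F, F]
r7 m[φ5→B] = [F, F]
r7 m[φ5→P] = [F, F]
r7 m[φ6→B] = [F, F]
r7 m[φ6→P] = [F, F]
r7 m[φ7→E] = [F, F]
r7 m[φ7→D] = [T, F]
r7 m[φ8→K] = [F, F]
r7 m[φ8→D] = [F, T]
r7 m[B→φ0] = [F, F]
r7 m[B→φ4] = [F, F]
r7 m[B→φ5] = [F, F]
r7 m[B→φ6] = [F, F]
r7 m[C→φ0] = [F, F]
r7 m[C→φ1] = [F, F]
r7 m[C→φ2] = [F, F]
r7 m[C→φ3] = [F, F]
r7 m[K→φ2] = [F, F]
r7 m[K→φ8] = [T, F]
r7 m[P→φ5] = [F, F]
r7 m[P→φ6] = [F, F]
r7 m[S→φ3] = [T, T]
r7 m[E→φ1] = [F, F]
r7 m[E→φ7] = [T, T]
r7 m[D→φ4] = [F, F]
r7 m[D→φ7] = [F, F]
r7 m[D→φ8] = [F, F]
r8 m[φ0→B] = [F, F]
r8 m[φ0→C] = [F, F]
r8 m[φ1→C] = [F, F]
r8 m[φ1→E] = [F, F]
r8 m[φ2→C] = [F, F]
r8 m[φ2→K] = [F, F]
r8 m[φ3→C] = [F, T]
r8 m[φ3→S] = [F, F]
r8 m[φ4→B] = [F, F]
r8 m[φ4→D] = [F, F]
r8 m[φ5→B] = [F, F]
r8 m[φ5→P] = [F, F]
r8 m[φ6→B] = [F, F]
r8 m[φ6→P] = [F, F]
r8 m[φ7→E] = [F, F]
r8 m[φ7→D] = [T, F]
r8 m[φ8→K] = [F, F]
r8 m[φ8→D] = [F, T]
r8 m[B→φ0] = [F, F]
r8 m[B→φ4] = [F, F]
r8 m[B→φ5] = [F, F]
r8 m[B→φ6] = [F, F]
r8 m[C→φ0] = [F, F]
r8 m[C→φ1] = [F, F]
r8 m[C→φ2] = [F, F]
r8 m[C→φ3] = [F, F]
r8 m[K→φ2] = [F, F]
r8 m[K→φ8] = [F, F]
r8 m[P→φ5] = [F, F]
r8 m[P→φ6] = [F, F]
r8 m[S→φ3] = [T, T]
r8 m[E→φ1] = [F, F]
r8 m[E→φ7] = [F, F]
r8 m[D→φ4] = [F, F]
r8 m[D→φ7] = [F, F]
r8 m[D→φ8] = [F, F]
r9 m[φ0→B] = [F, F]
r9 m[φ0→C] = [F, F]
r9 m[φ1→C] = [F, F]
r9 m[φ1→E] = [F, F]
r9 m[φ2→C] = [F, F]
r9 m[φ2→K] = [F, F]
r9 m[φ3→C] = [F, T]
r9 m[φ3→S] = [F, F]
r9 m[φ4→B] = [F, F]
r9 m[φ4→D] = [F, F]
r9 m[φ5→B] = [F, F]
r9 m[φ5→P] = [F, F]
r9 m[φ6→B] = [F, F]
r9 m[φ6→P] = [F, F]
r9 m[φ7→E] = [F, F]
r9 m[φ7→D] = [F, F]
r9 m[φ8→K] = [F, F]
r9 m[φ8→D] = [F, F]
r9 m[B→φ0] = [F, F]
r9 m[B→φ4] = [F, F]
r9 m[B→φ5] = [F, F]
r9 m[B→φ6] = [F, F]
r9 m[C→φ0] = [F, F]
r9 m[C→φ1] = [F, F]
r9 m[C→φ2] = [F, F]
r9 m[C→φ3] = [F, F]
r9 m[K→φ2] = [F, F]
r9 m[K→φ8] = [F, F]
r9 m[P→φ5] = [F, F]
r9 m[P→φ6] = [F, F]
r9 m[S→φ3] = [T, T]
r9 m[E→φ1] = [F, F]
r9 m[E→φ7] = [F, F]
r9 m[D→φ4] = [F, F]
r9 m[D→φ7] = [F, F]
r9 m[D→φ8] = [F, F]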